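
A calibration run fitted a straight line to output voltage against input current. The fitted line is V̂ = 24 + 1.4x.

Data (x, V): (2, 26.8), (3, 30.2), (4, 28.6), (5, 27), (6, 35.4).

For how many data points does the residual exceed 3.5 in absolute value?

1

x=2: V̂ = 24 + 1.4·2 = 26.8; r = 26.8 − 26.8 = 0
x=3: V̂ = 24 + 1.4·3 = 28.2; r = 30.2 − 28.2 = 2
x=4: V̂ = 24 + 1.4·4 = 29.6; r = 28.6 − 29.6 = -1
x=5: V̂ = 24 + 1.4·5 = 31; r = 27 − 31 = -4
x=6: V̂ = 24 + 1.4·6 = 32.4; r = 35.4 − 32.4 = 3
|r| > 3.5: x=5 (|r|=4) → 1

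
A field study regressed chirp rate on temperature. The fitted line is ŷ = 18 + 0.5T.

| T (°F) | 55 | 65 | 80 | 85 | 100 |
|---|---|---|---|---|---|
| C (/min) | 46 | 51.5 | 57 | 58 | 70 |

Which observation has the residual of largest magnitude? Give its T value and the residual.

T=55: ŷ = 18 + 0.5·55 = 45.5; e = 46 − 45.5 = 0.5
T=65: ŷ = 18 + 0.5·65 = 50.5; e = 51.5 − 50.5 = 1
T=80: ŷ = 18 + 0.5·80 = 58; e = 57 − 58 = -1
T=85: ŷ = 18 + 0.5·85 = 60.5; e = 58 − 60.5 = -2.5
T=100: ŷ = 18 + 0.5·100 = 68; e = 70 − 68 = 2
Largest |e| is 2.5 at T = 85, residual -2.5.

T = 85, e = -2.5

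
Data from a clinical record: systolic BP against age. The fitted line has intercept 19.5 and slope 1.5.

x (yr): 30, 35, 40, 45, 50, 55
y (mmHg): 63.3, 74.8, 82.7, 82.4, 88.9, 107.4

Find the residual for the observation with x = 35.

ŷ = 19.5 + 1.5·35 = 72
r = 74.8 − 72 = 2.8

r = 2.8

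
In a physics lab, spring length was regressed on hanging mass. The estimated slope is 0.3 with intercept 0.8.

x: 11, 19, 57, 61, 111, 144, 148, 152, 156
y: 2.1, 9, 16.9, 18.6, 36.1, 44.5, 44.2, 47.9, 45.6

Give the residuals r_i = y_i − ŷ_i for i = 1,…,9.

x=11: ŷ = 0.8 + 0.3·11 = 4.1; r = 2.1 − 4.1 = -2
x=19: ŷ = 0.8 + 0.3·19 = 6.5; r = 9 − 6.5 = 2.5
x=57: ŷ = 0.8 + 0.3·57 = 17.9; r = 16.9 − 17.9 = -1
x=61: ŷ = 0.8 + 0.3·61 = 19.1; r = 18.6 − 19.1 = -0.5
x=111: ŷ = 0.8 + 0.3·111 = 34.1; r = 36.1 − 34.1 = 2
x=144: ŷ = 0.8 + 0.3·144 = 44; r = 44.5 − 44 = 0.5
x=148: ŷ = 0.8 + 0.3·148 = 45.2; r = 44.2 − 45.2 = -1
x=152: ŷ = 0.8 + 0.3·152 = 46.4; r = 47.9 − 46.4 = 1.5
x=156: ŷ = 0.8 + 0.3·156 = 47.6; r = 45.6 − 47.6 = -2

-2, 2.5, -1, -0.5, 2, 0.5, -1, 1.5, -2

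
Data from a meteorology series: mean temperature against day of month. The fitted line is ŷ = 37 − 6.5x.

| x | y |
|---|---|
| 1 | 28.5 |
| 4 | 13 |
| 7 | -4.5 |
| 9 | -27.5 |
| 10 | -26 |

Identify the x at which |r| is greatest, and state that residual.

x=1: ŷ = 37 − 6.5·1 = 30.5; r = 28.5 − 30.5 = -2
x=4: ŷ = 37 − 6.5·4 = 11; r = 13 − 11 = 2
x=7: ŷ = 37 − 6.5·7 = -8.5; r = -4.5 − (-8.5) = 4
x=9: ŷ = 37 − 6.5·9 = -21.5; r = -27.5 − (-21.5) = -6
x=10: ŷ = 37 − 6.5·10 = -28; r = -26 − (-28) = 2
Largest |r| is 6 at x = 9, residual -6.

x = 9, r = -6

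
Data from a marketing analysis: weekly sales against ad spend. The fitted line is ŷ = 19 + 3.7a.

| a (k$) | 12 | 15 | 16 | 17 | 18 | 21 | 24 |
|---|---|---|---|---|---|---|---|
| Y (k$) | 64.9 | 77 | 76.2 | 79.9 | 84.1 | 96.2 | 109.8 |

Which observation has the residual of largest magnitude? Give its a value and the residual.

a = 15, e = 2.5

a=12: ŷ = 19 + 3.7·12 = 63.4; e = 64.9 − 63.4 = 1.5
a=15: ŷ = 19 + 3.7·15 = 74.5; e = 77 − 74.5 = 2.5
a=16: ŷ = 19 + 3.7·16 = 78.2; e = 76.2 − 78.2 = -2
a=17: ŷ = 19 + 3.7·17 = 81.9; e = 79.9 − 81.9 = -2
a=18: ŷ = 19 + 3.7·18 = 85.6; e = 84.1 − 85.6 = -1.5
a=21: ŷ = 19 + 3.7·21 = 96.7; e = 96.2 − 96.7 = -0.5
a=24: ŷ = 19 + 3.7·24 = 107.8; e = 109.8 − 107.8 = 2
Largest |e| is 2.5 at a = 15, residual 2.5.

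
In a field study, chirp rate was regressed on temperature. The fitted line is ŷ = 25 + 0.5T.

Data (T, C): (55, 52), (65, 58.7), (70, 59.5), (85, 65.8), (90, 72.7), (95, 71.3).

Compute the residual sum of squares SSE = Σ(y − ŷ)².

SSE = 13.56

T=55: ŷ = 25 + 0.5·55 = 52.5; e = 52 − 52.5 = -0.5
T=65: ŷ = 25 + 0.5·65 = 57.5; e = 58.7 − 57.5 = 1.2
T=70: ŷ = 25 + 0.5·70 = 60; e = 59.5 − 60 = -0.5
T=85: ŷ = 25 + 0.5·85 = 67.5; e = 65.8 − 67.5 = -1.7
T=90: ŷ = 25 + 0.5·90 = 70; e = 72.7 − 70 = 2.7
T=95: ŷ = 25 + 0.5·95 = 72.5; e = 71.3 − 72.5 = -1.2
SSE = 0.25 + 1.44 + 0.25 + 2.89 + 7.29 + 1.44 = 13.56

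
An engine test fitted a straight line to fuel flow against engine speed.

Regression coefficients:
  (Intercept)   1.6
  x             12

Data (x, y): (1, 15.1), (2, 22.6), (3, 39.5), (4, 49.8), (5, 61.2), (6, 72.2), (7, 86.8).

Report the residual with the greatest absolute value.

r = -3

x=1: ŷ = 1.6 + 12·1 = 13.6; r = 15.1 − 13.6 = 1.5
x=2: ŷ = 1.6 + 12·2 = 25.6; r = 22.6 − 25.6 = -3
x=3: ŷ = 1.6 + 12·3 = 37.6; r = 39.5 − 37.6 = 1.9
x=4: ŷ = 1.6 + 12·4 = 49.6; r = 49.8 − 49.6 = 0.2
x=5: ŷ = 1.6 + 12·5 = 61.6; r = 61.2 − 61.6 = -0.4
x=6: ŷ = 1.6 + 12·6 = 73.6; r = 72.2 − 73.6 = -1.4
x=7: ŷ = 1.6 + 12·7 = 85.6; r = 86.8 − 85.6 = 1.2
Largest |r| is 3 at x = 2, residual -3.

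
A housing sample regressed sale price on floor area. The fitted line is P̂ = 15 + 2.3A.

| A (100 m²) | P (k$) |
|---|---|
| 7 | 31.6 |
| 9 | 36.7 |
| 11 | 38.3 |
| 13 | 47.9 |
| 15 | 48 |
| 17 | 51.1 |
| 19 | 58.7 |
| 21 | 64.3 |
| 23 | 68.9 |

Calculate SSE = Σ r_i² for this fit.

A=7: P̂ = 15 + 2.3·7 = 31.1; r = 31.6 − 31.1 = 0.5
A=9: P̂ = 15 + 2.3·9 = 35.7; r = 36.7 − 35.7 = 1
A=11: P̂ = 15 + 2.3·11 = 40.3; r = 38.3 − 40.3 = -2
A=13: P̂ = 15 + 2.3·13 = 44.9; r = 47.9 − 44.9 = 3
A=15: P̂ = 15 + 2.3·15 = 49.5; r = 48 − 49.5 = -1.5
A=17: P̂ = 15 + 2.3·17 = 54.1; r = 51.1 − 54.1 = -3
A=19: P̂ = 15 + 2.3·19 = 58.7; r = 58.7 − 58.7 = 0
A=21: P̂ = 15 + 2.3·21 = 63.3; r = 64.3 − 63.3 = 1
A=23: P̂ = 15 + 2.3·23 = 67.9; r = 68.9 − 67.9 = 1
SSE = 0.25 + 1 + 4 + 9 + 2.25 + 9 + 0 + 1 + 1 = 27.5

SSE = 27.5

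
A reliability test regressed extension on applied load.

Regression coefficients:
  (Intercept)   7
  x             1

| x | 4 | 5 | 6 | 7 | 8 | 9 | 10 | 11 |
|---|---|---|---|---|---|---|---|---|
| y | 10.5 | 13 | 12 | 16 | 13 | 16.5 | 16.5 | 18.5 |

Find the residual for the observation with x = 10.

r = -0.5

ŷ = 7 + 10 = 17
r = 16.5 − 17 = -0.5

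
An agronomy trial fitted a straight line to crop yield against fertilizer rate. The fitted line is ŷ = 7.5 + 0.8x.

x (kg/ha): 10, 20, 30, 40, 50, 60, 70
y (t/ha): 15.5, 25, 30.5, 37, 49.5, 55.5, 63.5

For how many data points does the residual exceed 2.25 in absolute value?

1

x=10: ŷ = 7.5 + 0.8·10 = 15.5; r = 15.5 − 15.5 = 0
x=20: ŷ = 7.5 + 0.8·20 = 23.5; r = 25 − 23.5 = 1.5
x=30: ŷ = 7.5 + 0.8·30 = 31.5; r = 30.5 − 31.5 = -1
x=40: ŷ = 7.5 + 0.8·40 = 39.5; r = 37 − 39.5 = -2.5
x=50: ŷ = 7.5 + 0.8·50 = 47.5; r = 49.5 − 47.5 = 2
x=60: ŷ = 7.5 + 0.8·60 = 55.5; r = 55.5 − 55.5 = 0
x=70: ŷ = 7.5 + 0.8·70 = 63.5; r = 63.5 − 63.5 = 0
|r| > 2.25: x=40 (|r|=2.5) → 1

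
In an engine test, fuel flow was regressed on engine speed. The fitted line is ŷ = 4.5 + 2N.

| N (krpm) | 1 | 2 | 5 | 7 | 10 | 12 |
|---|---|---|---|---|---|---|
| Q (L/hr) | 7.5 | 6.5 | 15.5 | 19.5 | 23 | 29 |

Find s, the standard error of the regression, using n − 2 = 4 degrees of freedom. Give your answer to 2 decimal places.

N=1: ŷ = 4.5 + 2·1 = 6.5; r = 7.5 − 6.5 = 1
N=2: ŷ = 4.5 + 2·2 = 8.5; r = 6.5 − 8.5 = -2
N=5: ŷ = 4.5 + 2·5 = 14.5; r = 15.5 − 14.5 = 1
N=7: ŷ = 4.5 + 2·7 = 18.5; r = 19.5 − 18.5 = 1
N=10: ŷ = 4.5 + 2·10 = 24.5; r = 23 − 24.5 = -1.5
N=12: ŷ = 4.5 + 2·12 = 28.5; r = 29 − 28.5 = 0.5
SSE = 1 + 4 + 1 + 1 + 2.25 + 0.25 = 9.5
s = √(9.5/4) = √2.375 ≈ 1.54

s = 1.54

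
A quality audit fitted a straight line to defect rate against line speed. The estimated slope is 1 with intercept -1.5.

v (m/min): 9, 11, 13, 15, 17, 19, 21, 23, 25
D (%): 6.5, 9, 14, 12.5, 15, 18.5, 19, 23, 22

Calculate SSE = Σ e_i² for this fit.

v=9: ŷ = -1.5 + 9 = 7.5; e = 6.5 − 7.5 = -1
v=11: ŷ = -1.5 + 11 = 9.5; e = 9 − 9.5 = -0.5
v=13: ŷ = -1.5 + 13 = 11.5; e = 14 − 11.5 = 2.5
v=15: ŷ = -1.5 + 15 = 13.5; e = 12.5 − 13.5 = -1
v=17: ŷ = -1.5 + 17 = 15.5; e = 15 − 15.5 = -0.5
v=19: ŷ = -1.5 + 19 = 17.5; e = 18.5 − 17.5 = 1
v=21: ŷ = -1.5 + 21 = 19.5; e = 19 − 19.5 = -0.5
v=23: ŷ = -1.5 + 23 = 21.5; e = 23 − 21.5 = 1.5
v=25: ŷ = -1.5 + 25 = 23.5; e = 22 − 23.5 = -1.5
SSE = 1 + 0.25 + 6.25 + 1 + 0.25 + 1 + 0.25 + 2.25 + 2.25 = 14.5

SSE = 14.5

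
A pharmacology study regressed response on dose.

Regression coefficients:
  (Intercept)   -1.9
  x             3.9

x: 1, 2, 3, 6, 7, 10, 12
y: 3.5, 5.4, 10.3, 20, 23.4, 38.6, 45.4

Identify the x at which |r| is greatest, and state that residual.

x = 7, r = -2

x=1: ŷ = -1.9 + 3.9·1 = 2; r = 3.5 − 2 = 1.5
x=2: ŷ = -1.9 + 3.9·2 = 5.9; r = 5.4 − 5.9 = -0.5
x=3: ŷ = -1.9 + 3.9·3 = 9.8; r = 10.3 − 9.8 = 0.5
x=6: ŷ = -1.9 + 3.9·6 = 21.5; r = 20 − 21.5 = -1.5
x=7: ŷ = -1.9 + 3.9·7 = 25.4; r = 23.4 − 25.4 = -2
x=10: ŷ = -1.9 + 3.9·10 = 37.1; r = 38.6 − 37.1 = 1.5
x=12: ŷ = -1.9 + 3.9·12 = 44.9; r = 45.4 − 44.9 = 0.5
Largest |r| is 2 at x = 7, residual -2.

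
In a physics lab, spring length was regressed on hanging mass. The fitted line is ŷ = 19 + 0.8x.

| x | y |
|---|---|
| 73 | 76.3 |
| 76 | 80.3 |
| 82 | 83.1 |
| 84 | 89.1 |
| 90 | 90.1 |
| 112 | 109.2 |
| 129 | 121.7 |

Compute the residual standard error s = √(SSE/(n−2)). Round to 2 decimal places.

s = 1.65

x=73: ŷ = 19 + 0.8·73 = 77.4; r = 76.3 − 77.4 = -1.1
x=76: ŷ = 19 + 0.8·76 = 79.8; r = 80.3 − 79.8 = 0.5
x=82: ŷ = 19 + 0.8·82 = 84.6; r = 83.1 − 84.6 = -1.5
x=84: ŷ = 19 + 0.8·84 = 86.2; r = 89.1 − 86.2 = 2.9
x=90: ŷ = 19 + 0.8·90 = 91; r = 90.1 − 91 = -0.9
x=112: ŷ = 19 + 0.8·112 = 108.6; r = 109.2 − 108.6 = 0.6
x=129: ŷ = 19 + 0.8·129 = 122.2; r = 121.7 − 122.2 = -0.5
SSE = 1.21 + 0.25 + 2.25 + 8.41 + 0.81 + 0.36 + 0.25 = 13.54
s = √(13.54/5) = √2.708 ≈ 1.65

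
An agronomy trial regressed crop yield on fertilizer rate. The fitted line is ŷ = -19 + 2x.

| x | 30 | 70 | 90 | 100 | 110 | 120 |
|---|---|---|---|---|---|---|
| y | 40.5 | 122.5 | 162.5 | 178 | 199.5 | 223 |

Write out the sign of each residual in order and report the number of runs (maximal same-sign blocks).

x=30: ŷ = -19 + 2·30 = 41; r = 40.5 − 41 = -0.5
x=70: ŷ = -19 + 2·70 = 121; r = 122.5 − 121 = 1.5
x=90: ŷ = -19 + 2·90 = 161; r = 162.5 − 161 = 1.5
x=100: ŷ = -19 + 2·100 = 181; r = 178 − 181 = -3
x=110: ŷ = -19 + 2·110 = 201; r = 199.5 − 201 = -1.5
x=120: ŷ = -19 + 2·120 = 221; r = 223 − 221 = 2
Signs: − + + − − +
Runs: −×1, +×2, −×2, +×1 → 4

4 runs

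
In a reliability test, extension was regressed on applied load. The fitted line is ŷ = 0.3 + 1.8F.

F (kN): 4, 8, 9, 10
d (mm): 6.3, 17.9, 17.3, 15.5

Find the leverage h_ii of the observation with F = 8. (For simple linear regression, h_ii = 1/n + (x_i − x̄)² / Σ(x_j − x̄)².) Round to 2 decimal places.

h = 0.25

F̄ = (4 + 8 + 9 + 10)/4 = 7.75
Σ(F − F̄)² = 14.0625 + 0.0625 + 1.5625 + 5.0625 = 20.75
h = 1/4 + (0.25)²/20.75 = 0.25 + 0.00301205 = 0.25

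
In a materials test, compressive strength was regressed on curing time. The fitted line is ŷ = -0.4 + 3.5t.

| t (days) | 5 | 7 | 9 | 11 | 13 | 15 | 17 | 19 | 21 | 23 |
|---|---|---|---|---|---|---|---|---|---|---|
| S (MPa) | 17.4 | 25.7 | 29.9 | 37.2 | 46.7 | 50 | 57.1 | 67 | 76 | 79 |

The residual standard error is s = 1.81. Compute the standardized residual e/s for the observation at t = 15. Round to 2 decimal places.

-1.16

ŷ = -0.4 + 3.5·15 = 52.1
e = 50 − 52.1 = -2.1
e/s = -2.1 / 1.81 = -1.16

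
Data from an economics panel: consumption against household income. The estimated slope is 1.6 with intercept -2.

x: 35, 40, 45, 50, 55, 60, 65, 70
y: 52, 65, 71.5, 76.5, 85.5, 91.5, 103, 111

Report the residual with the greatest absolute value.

x=35: ŷ = -2 + 1.6·35 = 54; r = 52 − 54 = -2
x=40: ŷ = -2 + 1.6·40 = 62; r = 65 − 62 = 3
x=45: ŷ = -2 + 1.6·45 = 70; r = 71.5 − 70 = 1.5
x=50: ŷ = -2 + 1.6·50 = 78; r = 76.5 − 78 = -1.5
x=55: ŷ = -2 + 1.6·55 = 86; r = 85.5 − 86 = -0.5
x=60: ŷ = -2 + 1.6·60 = 94; r = 91.5 − 94 = -2.5
x=65: ŷ = -2 + 1.6·65 = 102; r = 103 − 102 = 1
x=70: ŷ = -2 + 1.6·70 = 110; r = 111 − 110 = 1
Largest |r| is 3 at x = 40, residual 3.

r = 3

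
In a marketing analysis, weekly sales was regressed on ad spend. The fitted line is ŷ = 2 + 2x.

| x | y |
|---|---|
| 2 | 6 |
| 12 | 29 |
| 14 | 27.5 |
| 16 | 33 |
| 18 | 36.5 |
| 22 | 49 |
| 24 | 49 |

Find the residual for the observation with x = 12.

e = 3

ŷ = 2 + 2·12 = 26
e = 29 − 26 = 3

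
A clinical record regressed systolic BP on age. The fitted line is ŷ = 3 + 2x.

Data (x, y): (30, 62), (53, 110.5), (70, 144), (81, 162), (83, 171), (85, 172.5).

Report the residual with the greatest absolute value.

e = -3

x=30: ŷ = 3 + 2·30 = 63; e = 62 − 63 = -1
x=53: ŷ = 3 + 2·53 = 109; e = 110.5 − 109 = 1.5
x=70: ŷ = 3 + 2·70 = 143; e = 144 − 143 = 1
x=81: ŷ = 3 + 2·81 = 165; e = 162 − 165 = -3
x=83: ŷ = 3 + 2·83 = 169; e = 171 − 169 = 2
x=85: ŷ = 3 + 2·85 = 173; e = 172.5 − 173 = -0.5
Largest |e| is 3 at x = 81, residual -3.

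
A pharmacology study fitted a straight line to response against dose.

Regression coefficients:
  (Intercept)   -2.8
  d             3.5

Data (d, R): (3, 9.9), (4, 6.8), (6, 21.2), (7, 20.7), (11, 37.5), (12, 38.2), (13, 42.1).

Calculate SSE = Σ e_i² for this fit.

SSE = 38.8

d=3: ŷ = -2.8 + 3.5·3 = 7.7; e = 9.9 − 7.7 = 2.2
d=4: ŷ = -2.8 + 3.5·4 = 11.2; e = 6.8 − 11.2 = -4.4
d=6: ŷ = -2.8 + 3.5·6 = 18.2; e = 21.2 − 18.2 = 3
d=7: ŷ = -2.8 + 3.5·7 = 21.7; e = 20.7 − 21.7 = -1
d=11: ŷ = -2.8 + 3.5·11 = 35.7; e = 37.5 − 35.7 = 1.8
d=12: ŷ = -2.8 + 3.5·12 = 39.2; e = 38.2 − 39.2 = -1
d=13: ŷ = -2.8 + 3.5·13 = 42.7; e = 42.1 − 42.7 = -0.6
SSE = 4.84 + 19.36 + 9 + 1 + 3.24 + 1 + 0.36 = 38.8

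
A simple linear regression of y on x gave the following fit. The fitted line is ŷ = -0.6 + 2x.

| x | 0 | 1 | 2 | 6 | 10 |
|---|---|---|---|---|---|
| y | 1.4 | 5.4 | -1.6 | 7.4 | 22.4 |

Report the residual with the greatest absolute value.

r = -5

x=0: ŷ = -0.6 + 2·0 = -0.6; r = 1.4 − (-0.6) = 2
x=1: ŷ = -0.6 + 2·1 = 1.4; r = 5.4 − 1.4 = 4
x=2: ŷ = -0.6 + 2·2 = 3.4; r = -1.6 − 3.4 = -5
x=6: ŷ = -0.6 + 2·6 = 11.4; r = 7.4 − 11.4 = -4
x=10: ŷ = -0.6 + 2·10 = 19.4; r = 22.4 − 19.4 = 3
Largest |r| is 5 at x = 2, residual -5.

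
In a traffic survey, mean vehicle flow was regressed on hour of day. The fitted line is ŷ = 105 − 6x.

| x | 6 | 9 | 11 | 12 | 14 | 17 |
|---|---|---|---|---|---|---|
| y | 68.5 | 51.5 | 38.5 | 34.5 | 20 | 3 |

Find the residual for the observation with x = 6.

r = -0.5

ŷ = 105 − 6·6 = 69
r = 68.5 − 69 = -0.5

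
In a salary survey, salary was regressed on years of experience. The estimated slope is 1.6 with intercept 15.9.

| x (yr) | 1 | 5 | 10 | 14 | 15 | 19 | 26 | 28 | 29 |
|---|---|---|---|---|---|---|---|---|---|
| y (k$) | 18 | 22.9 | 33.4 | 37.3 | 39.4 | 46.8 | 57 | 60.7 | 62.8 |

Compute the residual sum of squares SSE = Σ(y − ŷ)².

x=1: ŷ = 15.9 + 1.6·1 = 17.5; e = 18 − 17.5 = 0.5
x=5: ŷ = 15.9 + 1.6·5 = 23.9; e = 22.9 − 23.9 = -1
x=10: ŷ = 15.9 + 1.6·10 = 31.9; e = 33.4 − 31.9 = 1.5
x=14: ŷ = 15.9 + 1.6·14 = 38.3; e = 37.3 − 38.3 = -1
x=15: ŷ = 15.9 + 1.6·15 = 39.9; e = 39.4 − 39.9 = -0.5
x=19: ŷ = 15.9 + 1.6·19 = 46.3; e = 46.8 − 46.3 = 0.5
x=26: ŷ = 15.9 + 1.6·26 = 57.5; e = 57 − 57.5 = -0.5
x=28: ŷ = 15.9 + 1.6·28 = 60.7; e = 60.7 − 60.7 = 0
x=29: ŷ = 15.9 + 1.6·29 = 62.3; e = 62.8 − 62.3 = 0.5
SSE = 0.25 + 1 + 2.25 + 1 + 0.25 + 0.25 + 0.25 + 0 + 0.25 = 5.5

SSE = 5.5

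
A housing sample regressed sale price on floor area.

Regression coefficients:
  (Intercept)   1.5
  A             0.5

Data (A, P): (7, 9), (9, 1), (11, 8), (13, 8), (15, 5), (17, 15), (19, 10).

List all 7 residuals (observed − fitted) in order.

A=7: ŷ = 1.5 + 0.5·7 = 5; e = 9 − 5 = 4
A=9: ŷ = 1.5 + 0.5·9 = 6; e = 1 − 6 = -5
A=11: ŷ = 1.5 + 0.5·11 = 7; e = 8 − 7 = 1
A=13: ŷ = 1.5 + 0.5·13 = 8; e = 8 − 8 = 0
A=15: ŷ = 1.5 + 0.5·15 = 9; e = 5 − 9 = -4
A=17: ŷ = 1.5 + 0.5·17 = 10; e = 15 − 10 = 5
A=19: ŷ = 1.5 + 0.5·19 = 11; e = 10 − 11 = -1

4, -5, 1, 0, -4, 5, -1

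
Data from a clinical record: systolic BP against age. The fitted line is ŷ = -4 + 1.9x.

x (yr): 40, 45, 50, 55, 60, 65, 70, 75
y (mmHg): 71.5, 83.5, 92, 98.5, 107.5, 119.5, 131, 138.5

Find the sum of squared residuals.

SSE = 19.5

x=40: ŷ = -4 + 1.9·40 = 72; e = 71.5 − 72 = -0.5
x=45: ŷ = -4 + 1.9·45 = 81.5; e = 83.5 − 81.5 = 2
x=50: ŷ = -4 + 1.9·50 = 91; e = 92 − 91 = 1
x=55: ŷ = -4 + 1.9·55 = 100.5; e = 98.5 − 100.5 = -2
x=60: ŷ = -4 + 1.9·60 = 110; e = 107.5 − 110 = -2.5
x=65: ŷ = -4 + 1.9·65 = 119.5; e = 119.5 − 119.5 = 0
x=70: ŷ = -4 + 1.9·70 = 129; e = 131 − 129 = 2
x=75: ŷ = -4 + 1.9·75 = 138.5; e = 138.5 − 138.5 = 0
SSE = 0.25 + 4 + 1 + 4 + 6.25 + 0 + 4 + 0 = 19.5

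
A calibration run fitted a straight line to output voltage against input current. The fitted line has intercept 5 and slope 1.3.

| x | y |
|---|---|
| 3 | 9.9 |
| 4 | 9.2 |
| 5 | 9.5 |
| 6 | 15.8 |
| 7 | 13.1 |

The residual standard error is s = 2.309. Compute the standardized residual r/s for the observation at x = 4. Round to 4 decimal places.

-0.4331

ŷ = 5 + 1.3·4 = 10.2
r = 9.2 − 10.2 = -1
r/s = -1 / 2.309 = -0.4331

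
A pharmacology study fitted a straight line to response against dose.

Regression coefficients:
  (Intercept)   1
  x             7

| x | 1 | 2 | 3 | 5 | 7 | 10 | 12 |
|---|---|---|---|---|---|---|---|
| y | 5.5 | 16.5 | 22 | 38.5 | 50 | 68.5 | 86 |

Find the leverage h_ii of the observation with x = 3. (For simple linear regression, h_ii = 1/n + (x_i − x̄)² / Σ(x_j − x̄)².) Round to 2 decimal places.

h = 0.21

x̄ = (1 + 2 + 3 + 5 + 7 + 10 + 12)/7 = 5.71429
Σ(x − x̄)² = 22.2245 + 13.7959 + 7.36735 + 0.510204 + 1.65306 + 18.3673 + 39.5102 = 103.429
h = 1/7 + (-2.71429)²/103.429 = 0.142857 + 0.0712313 = 0.21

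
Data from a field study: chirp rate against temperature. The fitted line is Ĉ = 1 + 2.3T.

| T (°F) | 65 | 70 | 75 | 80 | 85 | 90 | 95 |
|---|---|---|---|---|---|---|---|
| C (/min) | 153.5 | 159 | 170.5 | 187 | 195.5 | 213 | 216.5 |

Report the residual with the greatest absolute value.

T=65: Ĉ = 1 + 2.3·65 = 150.5; e = 153.5 − 150.5 = 3
T=70: Ĉ = 1 + 2.3·70 = 162; e = 159 − 162 = -3
T=75: Ĉ = 1 + 2.3·75 = 173.5; e = 170.5 − 173.5 = -3
T=80: Ĉ = 1 + 2.3·80 = 185; e = 187 − 185 = 2
T=85: Ĉ = 1 + 2.3·85 = 196.5; e = 195.5 − 196.5 = -1
T=90: Ĉ = 1 + 2.3·90 = 208; e = 213 − 208 = 5
T=95: Ĉ = 1 + 2.3·95 = 219.5; e = 216.5 − 219.5 = -3
Largest |e| is 5 at T = 90, residual 5.

e = 5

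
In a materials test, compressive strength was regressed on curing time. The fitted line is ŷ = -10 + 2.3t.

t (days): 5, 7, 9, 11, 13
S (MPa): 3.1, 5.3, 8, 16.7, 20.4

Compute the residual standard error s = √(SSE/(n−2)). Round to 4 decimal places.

s = 2.0575

t=5: ŷ = -10 + 2.3·5 = 1.5; r = 3.1 − 1.5 = 1.6
t=7: ŷ = -10 + 2.3·7 = 6.1; r = 5.3 − 6.1 = -0.8
t=9: ŷ = -10 + 2.3·9 = 10.7; r = 8 − 10.7 = -2.7
t=11: ŷ = -10 + 2.3·11 = 15.3; r = 16.7 − 15.3 = 1.4
t=13: ŷ = -10 + 2.3·13 = 19.9; r = 20.4 − 19.9 = 0.5
SSE = 2.56 + 0.64 + 7.29 + 1.96 + 0.25 = 12.7
s = √(12.7/3) = √4.23333 ≈ 2.0575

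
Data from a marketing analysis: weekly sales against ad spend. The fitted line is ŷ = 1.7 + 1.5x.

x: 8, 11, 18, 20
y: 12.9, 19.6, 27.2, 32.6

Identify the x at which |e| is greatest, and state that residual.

x=8: ŷ = 1.7 + 1.5·8 = 13.7; e = 12.9 − 13.7 = -0.8
x=11: ŷ = 1.7 + 1.5·11 = 18.2; e = 19.6 − 18.2 = 1.4
x=18: ŷ = 1.7 + 1.5·18 = 28.7; e = 27.2 − 28.7 = -1.5
x=20: ŷ = 1.7 + 1.5·20 = 31.7; e = 32.6 − 31.7 = 0.9
Largest |e| is 1.5 at x = 18, residual -1.5.

x = 18, e = -1.5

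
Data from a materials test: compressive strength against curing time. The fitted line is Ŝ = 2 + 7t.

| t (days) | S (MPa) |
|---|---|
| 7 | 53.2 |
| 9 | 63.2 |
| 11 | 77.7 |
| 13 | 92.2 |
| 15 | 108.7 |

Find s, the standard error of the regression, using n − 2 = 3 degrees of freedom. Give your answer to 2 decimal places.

s = 2.11

t=7: Ŝ = 2 + 7·7 = 51; e = 53.2 − 51 = 2.2
t=9: Ŝ = 2 + 7·9 = 65; e = 63.2 − 65 = -1.8
t=11: Ŝ = 2 + 7·11 = 79; e = 77.7 − 79 = -1.3
t=13: Ŝ = 2 + 7·13 = 93; e = 92.2 − 93 = -0.8
t=15: Ŝ = 2 + 7·15 = 107; e = 108.7 − 107 = 1.7
SSE = 4.84 + 3.24 + 1.69 + 0.64 + 2.89 = 13.3
s = √(13.3/3) = √4.43333 ≈ 2.11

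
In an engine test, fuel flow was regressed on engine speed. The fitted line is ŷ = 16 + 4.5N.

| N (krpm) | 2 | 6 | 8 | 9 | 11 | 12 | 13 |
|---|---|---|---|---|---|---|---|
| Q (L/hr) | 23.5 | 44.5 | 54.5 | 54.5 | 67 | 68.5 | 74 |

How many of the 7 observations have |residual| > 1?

6

N=2: ŷ = 16 + 4.5·2 = 25; r = 23.5 − 25 = -1.5
N=6: ŷ = 16 + 4.5·6 = 43; r = 44.5 − 43 = 1.5
N=8: ŷ = 16 + 4.5·8 = 52; r = 54.5 − 52 = 2.5
N=9: ŷ = 16 + 4.5·9 = 56.5; r = 54.5 − 56.5 = -2
N=11: ŷ = 16 + 4.5·11 = 65.5; r = 67 − 65.5 = 1.5
N=12: ŷ = 16 + 4.5·12 = 70; r = 68.5 − 70 = -1.5
N=13: ŷ = 16 + 4.5·13 = 74.5; r = 74 − 74.5 = -0.5
|r| > 1: N=2 (|r|=1.5), N=6 (|r|=1.5), N=8 (|r|=2.5), N=9 (|r|=2), N=11 (|r|=1.5), N=12 (|r|=1.5) → 6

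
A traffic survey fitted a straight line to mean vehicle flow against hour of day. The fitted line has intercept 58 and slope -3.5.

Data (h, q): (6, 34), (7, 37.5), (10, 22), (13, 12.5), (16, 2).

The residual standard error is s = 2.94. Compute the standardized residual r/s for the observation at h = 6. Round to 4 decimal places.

-1.0204

ŷ = 58 − 3.5·6 = 37
r = 34 − 37 = -3
r/s = -3 / 2.94 = -1.0204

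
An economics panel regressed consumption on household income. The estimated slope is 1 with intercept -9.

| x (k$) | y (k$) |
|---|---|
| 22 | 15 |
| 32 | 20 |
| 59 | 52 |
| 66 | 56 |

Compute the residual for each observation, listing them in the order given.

2, -3, 2, -1

x=22: ŷ = -9 + 22 = 13; r = 15 − 13 = 2
x=32: ŷ = -9 + 32 = 23; r = 20 − 23 = -3
x=59: ŷ = -9 + 59 = 50; r = 52 − 50 = 2
x=66: ŷ = -9 + 66 = 57; r = 56 − 57 = -1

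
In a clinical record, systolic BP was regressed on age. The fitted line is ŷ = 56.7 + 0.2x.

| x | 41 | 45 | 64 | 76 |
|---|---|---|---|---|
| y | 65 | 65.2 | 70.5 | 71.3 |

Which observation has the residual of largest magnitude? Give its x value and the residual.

x=41: ŷ = 56.7 + 0.2·41 = 64.9; e = 65 − 64.9 = 0.1
x=45: ŷ = 56.7 + 0.2·45 = 65.7; e = 65.2 − 65.7 = -0.5
x=64: ŷ = 56.7 + 0.2·64 = 69.5; e = 70.5 − 69.5 = 1
x=76: ŷ = 56.7 + 0.2·76 = 71.9; e = 71.3 − 71.9 = -0.6
Largest |e| is 1 at x = 64, residual 1.

x = 64, e = 1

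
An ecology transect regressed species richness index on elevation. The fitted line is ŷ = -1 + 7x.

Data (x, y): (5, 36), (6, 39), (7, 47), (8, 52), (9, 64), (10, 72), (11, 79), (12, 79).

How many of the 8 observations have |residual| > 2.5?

x=5: ŷ = -1 + 7·5 = 34; r = 36 − 34 = 2
x=6: ŷ = -1 + 7·6 = 41; r = 39 − 41 = -2
x=7: ŷ = -1 + 7·7 = 48; r = 47 − 48 = -1
x=8: ŷ = -1 + 7·8 = 55; r = 52 − 55 = -3
x=9: ŷ = -1 + 7·9 = 62; r = 64 − 62 = 2
x=10: ŷ = -1 + 7·10 = 69; r = 72 − 69 = 3
x=11: ŷ = -1 + 7·11 = 76; r = 79 − 76 = 3
x=12: ŷ = -1 + 7·12 = 83; r = 79 − 83 = -4
|r| > 2.5: x=8 (|r|=3), x=10 (|r|=3), x=11 (|r|=3), x=12 (|r|=4) → 4

4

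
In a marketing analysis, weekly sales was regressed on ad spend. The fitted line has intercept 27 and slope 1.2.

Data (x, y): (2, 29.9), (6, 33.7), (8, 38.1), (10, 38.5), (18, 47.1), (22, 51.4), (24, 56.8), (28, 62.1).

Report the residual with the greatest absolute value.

x=2: ŷ = 27 + 1.2·2 = 29.4; r = 29.9 − 29.4 = 0.5
x=6: ŷ = 27 + 1.2·6 = 34.2; r = 33.7 − 34.2 = -0.5
x=8: ŷ = 27 + 1.2·8 = 36.6; r = 38.1 − 36.6 = 1.5
x=10: ŷ = 27 + 1.2·10 = 39; r = 38.5 − 39 = -0.5
x=18: ŷ = 27 + 1.2·18 = 48.6; r = 47.1 − 48.6 = -1.5
x=22: ŷ = 27 + 1.2·22 = 53.4; r = 51.4 − 53.4 = -2
x=24: ŷ = 27 + 1.2·24 = 55.8; r = 56.8 − 55.8 = 1
x=28: ŷ = 27 + 1.2·28 = 60.6; r = 62.1 − 60.6 = 1.5
Largest |r| is 2 at x = 22, residual -2.

r = -2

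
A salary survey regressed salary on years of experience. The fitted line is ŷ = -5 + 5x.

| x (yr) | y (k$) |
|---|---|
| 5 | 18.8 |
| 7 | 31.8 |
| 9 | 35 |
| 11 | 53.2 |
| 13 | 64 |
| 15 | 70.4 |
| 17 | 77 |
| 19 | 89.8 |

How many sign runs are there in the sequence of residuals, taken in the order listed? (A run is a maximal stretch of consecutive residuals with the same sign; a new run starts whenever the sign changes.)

5 runs

x=5: ŷ = -5 + 5·5 = 20; e = 18.8 − 20 = -1.2
x=7: ŷ = -5 + 5·7 = 30; e = 31.8 − 30 = 1.8
x=9: ŷ = -5 + 5·9 = 40; e = 35 − 40 = -5
x=11: ŷ = -5 + 5·11 = 50; e = 53.2 − 50 = 3.2
x=13: ŷ = -5 + 5·13 = 60; e = 64 − 60 = 4
x=15: ŷ = -5 + 5·15 = 70; e = 70.4 − 70 = 0.4
x=17: ŷ = -5 + 5·17 = 80; e = 77 − 80 = -3
x=19: ŷ = -5 + 5·19 = 90; e = 89.8 − 90 = -0.2
Signs: − + − + + + − −
Runs: −×1, +×1, −×1, +×3, −×2 → 5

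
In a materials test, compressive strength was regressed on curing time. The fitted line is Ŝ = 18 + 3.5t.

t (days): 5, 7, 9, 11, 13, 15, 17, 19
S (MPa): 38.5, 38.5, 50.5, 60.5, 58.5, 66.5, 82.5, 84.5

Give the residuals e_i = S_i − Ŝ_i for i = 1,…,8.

3, -4, 1, 4, -5, -4, 5, 0

t=5: Ŝ = 18 + 3.5·5 = 35.5; e = 38.5 − 35.5 = 3
t=7: Ŝ = 18 + 3.5·7 = 42.5; e = 38.5 − 42.5 = -4
t=9: Ŝ = 18 + 3.5·9 = 49.5; e = 50.5 − 49.5 = 1
t=11: Ŝ = 18 + 3.5·11 = 56.5; e = 60.5 − 56.5 = 4
t=13: Ŝ = 18 + 3.5·13 = 63.5; e = 58.5 − 63.5 = -5
t=15: Ŝ = 18 + 3.5·15 = 70.5; e = 66.5 − 70.5 = -4
t=17: Ŝ = 18 + 3.5·17 = 77.5; e = 82.5 − 77.5 = 5
t=19: Ŝ = 18 + 3.5·19 = 84.5; e = 84.5 − 84.5 = 0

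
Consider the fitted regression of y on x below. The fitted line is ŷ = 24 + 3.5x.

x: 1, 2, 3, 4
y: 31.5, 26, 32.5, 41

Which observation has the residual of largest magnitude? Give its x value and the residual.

x=1: ŷ = 24 + 3.5·1 = 27.5; e = 31.5 − 27.5 = 4
x=2: ŷ = 24 + 3.5·2 = 31; e = 26 − 31 = -5
x=3: ŷ = 24 + 3.5·3 = 34.5; e = 32.5 − 34.5 = -2
x=4: ŷ = 24 + 3.5·4 = 38; e = 41 − 38 = 3
Largest |e| is 5 at x = 2, residual -5.

x = 2, e = -5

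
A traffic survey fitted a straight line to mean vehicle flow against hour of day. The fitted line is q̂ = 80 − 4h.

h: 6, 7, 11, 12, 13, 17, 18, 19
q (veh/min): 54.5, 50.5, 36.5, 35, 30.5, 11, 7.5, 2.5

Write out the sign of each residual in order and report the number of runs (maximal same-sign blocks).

h=6: q̂ = 80 − 4·6 = 56; r = 54.5 − 56 = -1.5
h=7: q̂ = 80 − 4·7 = 52; r = 50.5 − 52 = -1.5
h=11: q̂ = 80 − 4·11 = 36; r = 36.5 − 36 = 0.5
h=12: q̂ = 80 − 4·12 = 32; r = 35 − 32 = 3
h=13: q̂ = 80 − 4·13 = 28; r = 30.5 − 28 = 2.5
h=17: q̂ = 80 − 4·17 = 12; r = 11 − 12 = -1
h=18: q̂ = 80 − 4·18 = 8; r = 7.5 − 8 = -0.5
h=19: q̂ = 80 − 4·19 = 4; r = 2.5 − 4 = -1.5
Signs: − − + + + − − −
Runs: −×2, +×3, −×3 → 3

3 runs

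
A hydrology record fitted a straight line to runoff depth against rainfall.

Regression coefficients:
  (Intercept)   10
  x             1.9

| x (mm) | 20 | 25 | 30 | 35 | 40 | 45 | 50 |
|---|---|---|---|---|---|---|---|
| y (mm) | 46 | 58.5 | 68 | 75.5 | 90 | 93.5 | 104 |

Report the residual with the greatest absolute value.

e = 4

x=20: ŷ = 10 + 1.9·20 = 48; e = 46 − 48 = -2
x=25: ŷ = 10 + 1.9·25 = 57.5; e = 58.5 − 57.5 = 1
x=30: ŷ = 10 + 1.9·30 = 67; e = 68 − 67 = 1
x=35: ŷ = 10 + 1.9·35 = 76.5; e = 75.5 − 76.5 = -1
x=40: ŷ = 10 + 1.9·40 = 86; e = 90 − 86 = 4
x=45: ŷ = 10 + 1.9·45 = 95.5; e = 93.5 − 95.5 = -2
x=50: ŷ = 10 + 1.9·50 = 105; e = 104 − 105 = -1
Largest |e| is 4 at x = 40, residual 4.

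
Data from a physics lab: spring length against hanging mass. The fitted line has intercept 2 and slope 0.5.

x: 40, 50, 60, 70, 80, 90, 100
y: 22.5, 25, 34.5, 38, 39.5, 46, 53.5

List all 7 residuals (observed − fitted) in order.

0.5, -2, 2.5, 1, -2.5, -1, 1.5

x=40: ŷ = 2 + 0.5·40 = 22; r = 22.5 − 22 = 0.5
x=50: ŷ = 2 + 0.5·50 = 27; r = 25 − 27 = -2
x=60: ŷ = 2 + 0.5·60 = 32; r = 34.5 − 32 = 2.5
x=70: ŷ = 2 + 0.5·70 = 37; r = 38 − 37 = 1
x=80: ŷ = 2 + 0.5·80 = 42; r = 39.5 − 42 = -2.5
x=90: ŷ = 2 + 0.5·90 = 47; r = 46 − 47 = -1
x=100: ŷ = 2 + 0.5·100 = 52; r = 53.5 − 52 = 1.5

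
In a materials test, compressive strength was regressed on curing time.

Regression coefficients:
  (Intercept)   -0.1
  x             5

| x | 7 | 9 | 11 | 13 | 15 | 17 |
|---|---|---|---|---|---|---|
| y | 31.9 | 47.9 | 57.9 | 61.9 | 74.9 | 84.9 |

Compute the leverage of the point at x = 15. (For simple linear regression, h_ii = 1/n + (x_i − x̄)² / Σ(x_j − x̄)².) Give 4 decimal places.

x̄ = (7 + 9 + 11 + 13 + 15 + 17)/6 = 12
Σ(x − x̄)² = 25 + 9 + 1 + 1 + 9 + 25 = 70
h = 1/6 + (3)²/70 = 0.166667 + 0.128571 = 0.2952

h = 0.2952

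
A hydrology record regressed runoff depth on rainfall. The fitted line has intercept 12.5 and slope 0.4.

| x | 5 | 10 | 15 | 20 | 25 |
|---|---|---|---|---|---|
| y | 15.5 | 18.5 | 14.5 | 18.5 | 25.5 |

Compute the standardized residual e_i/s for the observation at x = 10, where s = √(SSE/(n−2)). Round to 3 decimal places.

0.594

x=5: ŷ = 12.5 + 0.4·5 = 14.5; e = 15.5 − 14.5 = 1
x=10: ŷ = 12.5 + 0.4·10 = 16.5; e = 18.5 − 16.5 = 2
x=15: ŷ = 12.5 + 0.4·15 = 18.5; e = 14.5 − 18.5 = -4
x=20: ŷ = 12.5 + 0.4·20 = 20.5; e = 18.5 − 20.5 = -2
x=25: ŷ = 12.5 + 0.4·25 = 22.5; e = 25.5 − 22.5 = 3
SSE = 1 + 4 + 16 + 4 + 9 = 34
s = √(34/3) = 3.3665
e/s = 2 / 3.3665 = 0.594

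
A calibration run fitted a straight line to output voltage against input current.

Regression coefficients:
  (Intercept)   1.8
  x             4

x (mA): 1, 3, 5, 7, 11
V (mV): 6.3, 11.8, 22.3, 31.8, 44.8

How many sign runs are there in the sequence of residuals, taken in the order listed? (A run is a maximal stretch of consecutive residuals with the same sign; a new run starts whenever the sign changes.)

4 runs

x=1: ŷ = 1.8 + 4·1 = 5.8; r = 6.3 − 5.8 = 0.5
x=3: ŷ = 1.8 + 4·3 = 13.8; r = 11.8 − 13.8 = -2
x=5: ŷ = 1.8 + 4·5 = 21.8; r = 22.3 − 21.8 = 0.5
x=7: ŷ = 1.8 + 4·7 = 29.8; r = 31.8 − 29.8 = 2
x=11: ŷ = 1.8 + 4·11 = 45.8; r = 44.8 − 45.8 = -1
Signs: + − + + −
Runs: +×1, −×1, +×2, −×1 → 4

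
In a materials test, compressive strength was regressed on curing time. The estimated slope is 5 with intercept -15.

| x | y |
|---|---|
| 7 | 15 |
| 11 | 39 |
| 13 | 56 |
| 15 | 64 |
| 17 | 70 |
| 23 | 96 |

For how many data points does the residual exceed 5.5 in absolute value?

1

x=7: ŷ = -15 + 5·7 = 20; e = 15 − 20 = -5
x=11: ŷ = -15 + 5·11 = 40; e = 39 − 40 = -1
x=13: ŷ = -15 + 5·13 = 50; e = 56 − 50 = 6
x=15: ŷ = -15 + 5·15 = 60; e = 64 − 60 = 4
x=17: ŷ = -15 + 5·17 = 70; e = 70 − 70 = 0
x=23: ŷ = -15 + 5·23 = 100; e = 96 − 100 = -4
|e| > 5.5: x=13 (|e|=6) → 1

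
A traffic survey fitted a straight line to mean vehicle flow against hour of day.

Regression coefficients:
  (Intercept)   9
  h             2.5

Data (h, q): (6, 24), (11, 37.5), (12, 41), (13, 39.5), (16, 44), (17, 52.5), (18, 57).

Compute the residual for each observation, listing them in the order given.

0, 1, 2, -2, -5, 1, 3

h=6: ŷ = 9 + 2.5·6 = 24; r = 24 − 24 = 0
h=11: ŷ = 9 + 2.5·11 = 36.5; r = 37.5 − 36.5 = 1
h=12: ŷ = 9 + 2.5·12 = 39; r = 41 − 39 = 2
h=13: ŷ = 9 + 2.5·13 = 41.5; r = 39.5 − 41.5 = -2
h=16: ŷ = 9 + 2.5·16 = 49; r = 44 − 49 = -5
h=17: ŷ = 9 + 2.5·17 = 51.5; r = 52.5 − 51.5 = 1
h=18: ŷ = 9 + 2.5·18 = 54; r = 57 − 54 = 3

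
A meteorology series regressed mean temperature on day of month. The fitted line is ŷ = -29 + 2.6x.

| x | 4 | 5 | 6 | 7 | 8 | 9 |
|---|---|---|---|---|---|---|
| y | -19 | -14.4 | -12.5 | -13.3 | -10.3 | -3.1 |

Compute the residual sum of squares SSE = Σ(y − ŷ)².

x=4: ŷ = -29 + 2.6·4 = -18.6; e = -19 − (-18.6) = -0.4
x=5: ŷ = -29 + 2.6·5 = -16; e = -14.4 − (-16) = 1.6
x=6: ŷ = -29 + 2.6·6 = -13.4; e = -12.5 − (-13.4) = 0.9
x=7: ŷ = -29 + 2.6·7 = -10.8; e = -13.3 − (-10.8) = -2.5
x=8: ŷ = -29 + 2.6·8 = -8.2; e = -10.3 − (-8.2) = -2.1
x=9: ŷ = -29 + 2.6·9 = -5.6; e = -3.1 − (-5.6) = 2.5
SSE = 0.16 + 2.56 + 0.81 + 6.25 + 4.41 + 6.25 = 20.44

SSE = 20.44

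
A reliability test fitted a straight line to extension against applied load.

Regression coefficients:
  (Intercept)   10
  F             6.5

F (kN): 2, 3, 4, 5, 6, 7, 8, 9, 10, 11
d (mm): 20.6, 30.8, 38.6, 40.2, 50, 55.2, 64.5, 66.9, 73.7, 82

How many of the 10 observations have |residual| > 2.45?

2

F=2: d̂ = 10 + 6.5·2 = 23; r = 20.6 − 23 = -2.4
F=3: d̂ = 10 + 6.5·3 = 29.5; r = 30.8 − 29.5 = 1.3
F=4: d̂ = 10 + 6.5·4 = 36; r = 38.6 − 36 = 2.6
F=5: d̂ = 10 + 6.5·5 = 42.5; r = 40.2 − 42.5 = -2.3
F=6: d̂ = 10 + 6.5·6 = 49; r = 50 − 49 = 1
F=7: d̂ = 10 + 6.5·7 = 55.5; r = 55.2 − 55.5 = -0.3
F=8: d̂ = 10 + 6.5·8 = 62; r = 64.5 − 62 = 2.5
F=9: d̂ = 10 + 6.5·9 = 68.5; r = 66.9 − 68.5 = -1.6
F=10: d̂ = 10 + 6.5·10 = 75; r = 73.7 − 75 = -1.3
F=11: d̂ = 10 + 6.5·11 = 81.5; r = 82 − 81.5 = 0.5
|r| > 2.45: F=4 (|r|=2.6), F=8 (|r|=2.5) → 2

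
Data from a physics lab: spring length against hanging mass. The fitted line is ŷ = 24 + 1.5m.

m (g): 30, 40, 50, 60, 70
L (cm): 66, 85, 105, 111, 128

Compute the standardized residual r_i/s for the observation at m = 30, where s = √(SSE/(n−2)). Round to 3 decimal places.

-0.694

m=30: ŷ = 24 + 1.5·30 = 69; r = 66 − 69 = -3
m=40: ŷ = 24 + 1.5·40 = 84; r = 85 − 84 = 1
m=50: ŷ = 24 + 1.5·50 = 99; r = 105 − 99 = 6
m=60: ŷ = 24 + 1.5·60 = 114; r = 111 − 114 = -3
m=70: ŷ = 24 + 1.5·70 = 129; r = 128 − 129 = -1
SSE = 9 + 1 + 36 + 9 + 1 = 56
s = √(56/3) = 4.32049
r/s = -3 / 4.32049 = -0.694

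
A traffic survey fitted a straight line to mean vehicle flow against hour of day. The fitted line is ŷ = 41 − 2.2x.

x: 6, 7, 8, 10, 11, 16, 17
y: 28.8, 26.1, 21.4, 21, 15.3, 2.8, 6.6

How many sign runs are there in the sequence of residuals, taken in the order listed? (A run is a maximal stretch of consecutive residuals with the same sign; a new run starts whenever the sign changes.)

5 runs

x=6: ŷ = 41 − 2.2·6 = 27.8; e = 28.8 − 27.8 = 1
x=7: ŷ = 41 − 2.2·7 = 25.6; e = 26.1 − 25.6 = 0.5
x=8: ŷ = 41 − 2.2·8 = 23.4; e = 21.4 − 23.4 = -2
x=10: ŷ = 41 − 2.2·10 = 19; e = 21 − 19 = 2
x=11: ŷ = 41 − 2.2·11 = 16.8; e = 15.3 − 16.8 = -1.5
x=16: ŷ = 41 − 2.2·16 = 5.8; e = 2.8 − 5.8 = -3
x=17: ŷ = 41 − 2.2·17 = 3.6; e = 6.6 − 3.6 = 3
Signs: + + − + − − +
Runs: +×2, −×1, +×1, −×2, +×1 → 5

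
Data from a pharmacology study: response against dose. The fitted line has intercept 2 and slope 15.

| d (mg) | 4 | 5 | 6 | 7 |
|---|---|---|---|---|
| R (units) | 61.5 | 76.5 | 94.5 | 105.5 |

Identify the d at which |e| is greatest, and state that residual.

d=4: ŷ = 2 + 15·4 = 62; e = 61.5 − 62 = -0.5
d=5: ŷ = 2 + 15·5 = 77; e = 76.5 − 77 = -0.5
d=6: ŷ = 2 + 15·6 = 92; e = 94.5 − 92 = 2.5
d=7: ŷ = 2 + 15·7 = 107; e = 105.5 − 107 = -1.5
Largest |e| is 2.5 at d = 6, residual 2.5.

d = 6, e = 2.5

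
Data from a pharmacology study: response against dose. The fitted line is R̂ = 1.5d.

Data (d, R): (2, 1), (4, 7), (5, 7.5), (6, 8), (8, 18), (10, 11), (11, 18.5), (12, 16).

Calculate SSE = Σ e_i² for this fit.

d=2: R̂ = 1.5·2 = 3; e = 1 − 3 = -2
d=4: R̂ = 1.5·4 = 6; e = 7 − 6 = 1
d=5: R̂ = 1.5·5 = 7.5; e = 7.5 − 7.5 = 0
d=6: R̂ = 1.5·6 = 9; e = 8 − 9 = -1
d=8: R̂ = 1.5·8 = 12; e = 18 − 12 = 6
d=10: R̂ = 1.5·10 = 15; e = 11 − 15 = -4
d=11: R̂ = 1.5·11 = 16.5; e = 18.5 − 16.5 = 2
d=12: R̂ = 1.5·12 = 18; e = 16 − 18 = -2
SSE = 4 + 1 + 0 + 1 + 36 + 16 + 4 + 4 = 66

SSE = 66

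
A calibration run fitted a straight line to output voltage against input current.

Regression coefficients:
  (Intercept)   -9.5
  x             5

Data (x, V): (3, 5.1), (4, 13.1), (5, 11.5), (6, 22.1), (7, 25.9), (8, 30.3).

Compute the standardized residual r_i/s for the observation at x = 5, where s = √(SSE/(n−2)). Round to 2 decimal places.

x=3: ŷ = -9.5 + 5·3 = 5.5; r = 5.1 − 5.5 = -0.4
x=4: ŷ = -9.5 + 5·4 = 10.5; r = 13.1 − 10.5 = 2.6
x=5: ŷ = -9.5 + 5·5 = 15.5; r = 11.5 − 15.5 = -4
x=6: ŷ = -9.5 + 5·6 = 20.5; r = 22.1 − 20.5 = 1.6
x=7: ŷ = -9.5 + 5·7 = 25.5; r = 25.9 − 25.5 = 0.4
x=8: ŷ = -9.5 + 5·8 = 30.5; r = 30.3 − 30.5 = -0.2
SSE = 0.16 + 6.76 + 16 + 2.56 + 0.16 + 0.04 = 25.68
s = √(25.68/4) = 2.53377
r/s = -4 / 2.53377 = -1.58

-1.58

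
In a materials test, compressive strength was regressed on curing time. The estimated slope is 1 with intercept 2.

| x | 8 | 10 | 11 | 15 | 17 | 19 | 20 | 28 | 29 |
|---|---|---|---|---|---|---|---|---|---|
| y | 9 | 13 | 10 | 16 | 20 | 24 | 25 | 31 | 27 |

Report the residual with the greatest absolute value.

r = -4

x=8: ŷ = 2 + 8 = 10; r = 9 − 10 = -1
x=10: ŷ = 2 + 10 = 12; r = 13 − 12 = 1
x=11: ŷ = 2 + 11 = 13; r = 10 − 13 = -3
x=15: ŷ = 2 + 15 = 17; r = 16 − 17 = -1
x=17: ŷ = 2 + 17 = 19; r = 20 − 19 = 1
x=19: ŷ = 2 + 19 = 21; r = 24 − 21 = 3
x=20: ŷ = 2 + 20 = 22; r = 25 − 22 = 3
x=28: ŷ = 2 + 28 = 30; r = 31 − 30 = 1
x=29: ŷ = 2 + 29 = 31; r = 27 − 31 = -4
Largest |r| is 4 at x = 29, residual -4.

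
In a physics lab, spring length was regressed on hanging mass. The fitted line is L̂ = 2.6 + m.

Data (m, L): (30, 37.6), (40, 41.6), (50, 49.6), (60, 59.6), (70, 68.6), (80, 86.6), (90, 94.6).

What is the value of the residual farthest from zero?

m=30: L̂ = 2.6 + 30 = 32.6; r = 37.6 − 32.6 = 5
m=40: L̂ = 2.6 + 40 = 42.6; r = 41.6 − 42.6 = -1
m=50: L̂ = 2.6 + 50 = 52.6; r = 49.6 − 52.6 = -3
m=60: L̂ = 2.6 + 60 = 62.6; r = 59.6 − 62.6 = -3
m=70: L̂ = 2.6 + 70 = 72.6; r = 68.6 − 72.6 = -4
m=80: L̂ = 2.6 + 80 = 82.6; r = 86.6 − 82.6 = 4
m=90: L̂ = 2.6 + 90 = 92.6; r = 94.6 − 92.6 = 2
Largest |r| is 5 at m = 30, residual 5.

r = 5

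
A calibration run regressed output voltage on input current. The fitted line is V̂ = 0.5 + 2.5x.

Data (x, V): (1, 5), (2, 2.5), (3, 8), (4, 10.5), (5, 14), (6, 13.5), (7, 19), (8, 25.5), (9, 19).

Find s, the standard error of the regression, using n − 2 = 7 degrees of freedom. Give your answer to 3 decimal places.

x=1: V̂ = 0.5 + 2.5·1 = 3; e = 5 − 3 = 2
x=2: V̂ = 0.5 + 2.5·2 = 5.5; e = 2.5 − 5.5 = -3
x=3: V̂ = 0.5 + 2.5·3 = 8; e = 8 − 8 = 0
x=4: V̂ = 0.5 + 2.5·4 = 10.5; e = 10.5 − 10.5 = 0
x=5: V̂ = 0.5 + 2.5·5 = 13; e = 14 − 13 = 1
x=6: V̂ = 0.5 + 2.5·6 = 15.5; e = 13.5 − 15.5 = -2
x=7: V̂ = 0.5 + 2.5·7 = 18; e = 19 − 18 = 1
x=8: V̂ = 0.5 + 2.5·8 = 20.5; e = 25.5 − 20.5 = 5
x=9: V̂ = 0.5 + 2.5·9 = 23; e = 19 − 23 = -4
SSE = 4 + 9 + 0 + 0 + 1 + 4 + 1 + 25 + 16 = 60
s = √(60/7) = √8.57143 ≈ 2.928

s = 2.928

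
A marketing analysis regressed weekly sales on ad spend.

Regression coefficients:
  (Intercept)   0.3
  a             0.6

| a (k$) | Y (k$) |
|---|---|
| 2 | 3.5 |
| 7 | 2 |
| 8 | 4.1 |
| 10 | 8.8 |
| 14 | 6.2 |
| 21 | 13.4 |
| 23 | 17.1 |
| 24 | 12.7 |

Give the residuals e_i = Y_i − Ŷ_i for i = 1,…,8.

2, -2.5, -1, 2.5, -2.5, 0.5, 3, -2

a=2: Ŷ = 0.3 + 0.6·2 = 1.5; e = 3.5 − 1.5 = 2
a=7: Ŷ = 0.3 + 0.6·7 = 4.5; e = 2 − 4.5 = -2.5
a=8: Ŷ = 0.3 + 0.6·8 = 5.1; e = 4.1 − 5.1 = -1
a=10: Ŷ = 0.3 + 0.6·10 = 6.3; e = 8.8 − 6.3 = 2.5
a=14: Ŷ = 0.3 + 0.6·14 = 8.7; e = 6.2 − 8.7 = -2.5
a=21: Ŷ = 0.3 + 0.6·21 = 12.9; e = 13.4 − 12.9 = 0.5
a=23: Ŷ = 0.3 + 0.6·23 = 14.1; e = 17.1 − 14.1 = 3
a=24: Ŷ = 0.3 + 0.6·24 = 14.7; e = 12.7 − 14.7 = -2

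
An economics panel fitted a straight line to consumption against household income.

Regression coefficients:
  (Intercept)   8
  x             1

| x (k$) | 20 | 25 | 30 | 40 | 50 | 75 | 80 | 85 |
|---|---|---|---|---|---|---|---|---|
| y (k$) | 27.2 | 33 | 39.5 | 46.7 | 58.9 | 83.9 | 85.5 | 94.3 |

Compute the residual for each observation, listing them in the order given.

-0.8, 0, 1.5, -1.3, 0.9, 0.9, -2.5, 1.3

x=20: ŷ = 8 + 20 = 28; e = 27.2 − 28 = -0.8
x=25: ŷ = 8 + 25 = 33; e = 33 − 33 = 0
x=30: ŷ = 8 + 30 = 38; e = 39.5 − 38 = 1.5
x=40: ŷ = 8 + 40 = 48; e = 46.7 − 48 = -1.3
x=50: ŷ = 8 + 50 = 58; e = 58.9 − 58 = 0.9
x=75: ŷ = 8 + 75 = 83; e = 83.9 − 83 = 0.9
x=80: ŷ = 8 + 80 = 88; e = 85.5 − 88 = -2.5
x=85: ŷ = 8 + 85 = 93; e = 94.3 − 93 = 1.3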